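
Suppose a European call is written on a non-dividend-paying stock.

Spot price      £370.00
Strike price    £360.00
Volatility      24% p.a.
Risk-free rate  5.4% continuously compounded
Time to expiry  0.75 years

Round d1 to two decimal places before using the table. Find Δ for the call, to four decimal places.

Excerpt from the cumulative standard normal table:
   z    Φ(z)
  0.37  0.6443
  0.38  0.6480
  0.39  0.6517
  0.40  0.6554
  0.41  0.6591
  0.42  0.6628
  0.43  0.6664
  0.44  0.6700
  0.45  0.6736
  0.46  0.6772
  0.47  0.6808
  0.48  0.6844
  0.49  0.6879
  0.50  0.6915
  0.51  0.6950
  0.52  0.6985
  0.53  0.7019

0.6664

σ√T = 0.24 × 0.8660 = 0.2078
d₁ = [ln(370/360) + (0.054 + 0.24²/2)·0.75] / 0.2078 = [0.0274 + 0.0621] / 0.2078 = 0.4306 → 0.43
N(d₁) = N(0.43) = 0.6664
Δ_call = N(d₁) = 0.6664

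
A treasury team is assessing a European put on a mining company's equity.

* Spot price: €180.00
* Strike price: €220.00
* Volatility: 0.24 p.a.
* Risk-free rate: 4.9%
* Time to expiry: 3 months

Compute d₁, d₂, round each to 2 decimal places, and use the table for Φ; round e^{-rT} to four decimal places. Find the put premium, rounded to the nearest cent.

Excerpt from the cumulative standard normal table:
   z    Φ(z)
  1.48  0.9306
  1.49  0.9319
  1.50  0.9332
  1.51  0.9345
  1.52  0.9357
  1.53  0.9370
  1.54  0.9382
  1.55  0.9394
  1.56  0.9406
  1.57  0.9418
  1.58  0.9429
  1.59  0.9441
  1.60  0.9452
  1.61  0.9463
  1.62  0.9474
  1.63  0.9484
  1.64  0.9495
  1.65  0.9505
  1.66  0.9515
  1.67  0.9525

σ√T = 0.24 × 0.5000 = 0.1200
ln(S/K) + (r + σ²/2)T = ln(180/220) + (0.049 + 0.24²/2)·0.25 = -0.2007 + 0.0195 = -0.1812
d₁ = -0.1812 / 0.1200 = -1.5102 ⇒ -1.51
d₂ = d₁ − σ√T = -1.5102 − 0.1200 = -1.6302 ⇒ -1.63
exp(−rT) = exp(−0.049·0.25) = 0.9878
P = 220·0.9878·N(1.63) − 180·N(1.51) = 220·0.9878·0.9484 − 180·0.9345 = 206.1025 − 168.2100 = 37.8925

€37.89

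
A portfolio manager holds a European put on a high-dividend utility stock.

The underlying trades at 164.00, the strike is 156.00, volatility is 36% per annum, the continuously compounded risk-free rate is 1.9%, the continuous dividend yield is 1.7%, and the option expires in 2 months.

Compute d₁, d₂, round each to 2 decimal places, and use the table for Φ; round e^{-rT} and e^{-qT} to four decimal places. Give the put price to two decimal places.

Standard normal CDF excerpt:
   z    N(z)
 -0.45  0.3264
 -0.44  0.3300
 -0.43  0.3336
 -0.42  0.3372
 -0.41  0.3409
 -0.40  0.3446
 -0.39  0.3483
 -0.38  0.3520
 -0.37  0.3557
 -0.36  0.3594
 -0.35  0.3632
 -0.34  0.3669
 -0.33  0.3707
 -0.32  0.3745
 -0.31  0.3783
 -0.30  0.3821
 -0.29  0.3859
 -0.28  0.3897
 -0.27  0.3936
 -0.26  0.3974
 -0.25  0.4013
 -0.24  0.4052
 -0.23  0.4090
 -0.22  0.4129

σ√T = 0.36 × 0.4082 = 0.1470
ln(S/K) + (r − q + σ²/2)T = ln(164/156) + (0.019 − 0.017 + 0.36²/2)·0.1667 = 0.0500 + 0.0111 = 0.0611
d₁ = 0.0611 / 0.1470 = 0.4160 → 0.42
d₂ = d₁ − σ√T = 0.4160 − 0.1470 = 0.2691 → 0.27
exp(−qT) = exp(−0.017·0.1667) = 0.9972;  exp(−rT) = exp(−0.019·0.1667) = 0.9968
N(−d₂) = N(-0.27) = 0.3936;  N(−d₁) = N(-0.42) = 0.3372
P = 156·0.9968·0.3936 − 164·0.9972·0.3372 = 61.2051 − 55.1460 = 6.0592

6.06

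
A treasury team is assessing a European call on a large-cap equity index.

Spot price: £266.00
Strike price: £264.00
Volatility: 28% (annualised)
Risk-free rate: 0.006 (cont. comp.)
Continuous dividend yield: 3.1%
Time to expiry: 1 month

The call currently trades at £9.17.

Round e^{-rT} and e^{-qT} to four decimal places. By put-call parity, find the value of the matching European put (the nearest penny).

exp(−qT) = exp(−0.031·0.08333) = 0.9974;  exp(−rT) = exp(−0.006·0.08333) = 0.9995
Put-call parity: C − P = S·e^(−qT) − K·e^(−rT) = 266·0.9974 − 264·0.9995 = 265.3084 − 263.8680 = 1.4404
P = C − (C − P) = 9.17 − (1.4404) = 7.7296

£7.73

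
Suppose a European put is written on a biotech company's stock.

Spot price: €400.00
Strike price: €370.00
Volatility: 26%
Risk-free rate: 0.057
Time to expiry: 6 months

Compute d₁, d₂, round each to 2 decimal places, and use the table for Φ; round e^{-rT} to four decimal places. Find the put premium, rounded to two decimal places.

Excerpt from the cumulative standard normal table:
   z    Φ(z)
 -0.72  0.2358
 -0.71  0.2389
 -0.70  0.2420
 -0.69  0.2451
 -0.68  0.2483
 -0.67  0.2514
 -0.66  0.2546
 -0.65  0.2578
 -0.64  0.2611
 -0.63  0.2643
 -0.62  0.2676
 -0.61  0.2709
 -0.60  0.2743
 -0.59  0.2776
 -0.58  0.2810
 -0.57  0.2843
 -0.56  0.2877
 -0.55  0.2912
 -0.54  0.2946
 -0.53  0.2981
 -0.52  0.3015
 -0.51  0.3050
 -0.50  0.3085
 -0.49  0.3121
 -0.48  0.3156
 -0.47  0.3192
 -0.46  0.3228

€11.67

T = 0.5;  σ√T = 0.1838
ln(S/K) + (r + σ²/2)T = ln(400/370) + (0.057 + 0.26²/2)·0.5 = 0.0780 + 0.0454 = 0.1234
d₁ = 0.1234 / 0.1838 = 0.6710 ⇒ 0.67
d₂ = d₁ − σ√T = 0.6710 − 0.1838 = 0.4872 ⇒ 0.49
e^(−rT) = e^(−0.057·0.5) = 0.9719
N(−d₂) = N(-0.49) = 0.3121;  N(−d₁) = N(-0.67) = 0.2514
P = 370·0.9719·0.3121 − 400·0.2514 = 112.2321 − 100.5600 = 11.6721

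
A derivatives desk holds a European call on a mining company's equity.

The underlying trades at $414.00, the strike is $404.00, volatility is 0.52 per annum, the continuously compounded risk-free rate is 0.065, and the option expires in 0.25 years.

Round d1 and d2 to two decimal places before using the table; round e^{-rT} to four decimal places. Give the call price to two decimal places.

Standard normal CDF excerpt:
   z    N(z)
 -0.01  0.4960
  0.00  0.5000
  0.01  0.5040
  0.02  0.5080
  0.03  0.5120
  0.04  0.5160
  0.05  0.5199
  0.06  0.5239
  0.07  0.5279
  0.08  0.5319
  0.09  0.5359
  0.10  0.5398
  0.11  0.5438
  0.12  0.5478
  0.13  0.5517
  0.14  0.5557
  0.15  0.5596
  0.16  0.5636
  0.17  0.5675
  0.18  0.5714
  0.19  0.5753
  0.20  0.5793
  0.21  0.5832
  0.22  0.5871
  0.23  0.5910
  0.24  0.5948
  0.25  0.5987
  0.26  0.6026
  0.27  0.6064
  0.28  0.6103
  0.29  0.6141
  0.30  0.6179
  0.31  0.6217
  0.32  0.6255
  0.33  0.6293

$50.72

T = 0.25;  σ√T = 0.2600
ln(S/K) + (r + σ²/2)T = ln(414/404) + (0.065 + 0.52²/2)·0.25 = 0.0245 + 0.0501 = 0.0745
d₁ = 0.0745 / 0.2600 = 0.2865 ⇒ 0.29
d₂ = d₁ − σ√T = 0.2865 − 0.2600 = 0.0265 ⇒ 0.03
exp(−rT) = exp(−0.065·0.25) = 0.9839
C = 414·N(0.29) − 404·0.9839·N(0.03) = 414·0.6141 − 404·0.9839·0.5120 = 254.2374 − 203.5177 = 50.7197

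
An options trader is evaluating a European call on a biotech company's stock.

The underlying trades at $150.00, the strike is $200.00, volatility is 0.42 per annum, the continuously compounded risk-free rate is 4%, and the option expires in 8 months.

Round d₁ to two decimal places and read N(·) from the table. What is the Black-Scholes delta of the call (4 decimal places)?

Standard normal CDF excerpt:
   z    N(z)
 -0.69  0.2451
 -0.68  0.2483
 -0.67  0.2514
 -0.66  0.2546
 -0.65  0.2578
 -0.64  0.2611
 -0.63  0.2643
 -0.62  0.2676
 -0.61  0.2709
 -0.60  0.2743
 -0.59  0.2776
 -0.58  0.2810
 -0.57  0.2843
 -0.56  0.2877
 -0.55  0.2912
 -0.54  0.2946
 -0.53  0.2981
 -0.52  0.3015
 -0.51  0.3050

0.2776

T = 0.6667;  σ√T = 0.3429
d₁ = [ln(150/200) + (0.04 + ½·0.42²)·0.6667] / (σ√T) = (-0.2877 + 0.0855) / 0.3429 = -0.5897 which rounds to -0.59
N(d₁) = N(-0.59) = 0.2776
Δ_call = N(d₁) = 0.2776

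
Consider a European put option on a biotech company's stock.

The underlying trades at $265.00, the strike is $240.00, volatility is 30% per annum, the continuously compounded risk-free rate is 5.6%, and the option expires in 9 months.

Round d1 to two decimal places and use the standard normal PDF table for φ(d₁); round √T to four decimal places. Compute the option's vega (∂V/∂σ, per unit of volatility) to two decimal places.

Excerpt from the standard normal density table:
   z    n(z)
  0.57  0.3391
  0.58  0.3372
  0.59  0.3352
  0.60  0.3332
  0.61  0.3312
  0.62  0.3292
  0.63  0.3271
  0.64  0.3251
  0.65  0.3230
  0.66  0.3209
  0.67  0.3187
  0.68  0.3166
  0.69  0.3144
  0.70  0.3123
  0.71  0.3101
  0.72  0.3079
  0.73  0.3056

73.14

σ√T = 0.3 × 0.8660 = 0.2598
d₁ = [ln(265/240) + (0.056 + ½·0.3²)·0.75] / (σ√T) = (0.0991 + 0.0758) / 0.2598 = 0.6730 ≈ 0.67
√T = √0.75 = 0.8660
φ(d₁) = φ(0.67) = 0.3187
vega = S·φ(d₁)·√T = 265·0.3187·0.8660 = 73.1385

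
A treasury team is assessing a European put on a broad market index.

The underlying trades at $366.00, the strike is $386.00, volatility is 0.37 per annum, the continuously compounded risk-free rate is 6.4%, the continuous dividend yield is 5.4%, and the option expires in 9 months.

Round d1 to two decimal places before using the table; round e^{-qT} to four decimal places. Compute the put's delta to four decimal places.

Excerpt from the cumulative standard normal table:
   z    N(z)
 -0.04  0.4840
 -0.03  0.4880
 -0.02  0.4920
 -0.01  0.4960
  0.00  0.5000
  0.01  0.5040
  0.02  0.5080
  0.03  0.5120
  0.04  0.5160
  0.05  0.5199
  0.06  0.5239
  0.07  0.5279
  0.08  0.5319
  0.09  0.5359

-0.4725

T = 0.75;  σ√T = 0.3204
d₁ = [ln(366/386) + (0.064 − 0.054 + 0.37²/2)·0.75] / 0.3204 = [-0.0532 + 0.0588] / 0.3204 = 0.0176 → 0.02
N(d₁) = N(0.02) = 0.5080
Δ_put = e^(−qT)·(N(d₁) − 1) = 0.9603·(0.5080 − 1) = -0.4725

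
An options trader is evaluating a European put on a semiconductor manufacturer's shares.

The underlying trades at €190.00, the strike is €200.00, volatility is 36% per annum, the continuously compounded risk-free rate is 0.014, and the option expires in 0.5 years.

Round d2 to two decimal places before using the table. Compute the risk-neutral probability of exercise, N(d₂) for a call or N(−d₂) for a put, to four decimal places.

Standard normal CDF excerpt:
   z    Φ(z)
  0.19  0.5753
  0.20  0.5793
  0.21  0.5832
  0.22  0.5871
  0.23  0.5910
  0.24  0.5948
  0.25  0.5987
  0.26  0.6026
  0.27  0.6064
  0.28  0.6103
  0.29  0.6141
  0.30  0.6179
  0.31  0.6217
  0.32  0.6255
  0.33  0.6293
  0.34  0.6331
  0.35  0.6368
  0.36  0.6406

0.6179

σ√T = 0.36 × 0.7071 = 0.2546
d₁ = [ln(190/200) + (0.014 + 0.36²/2)·0.5] / 0.2546 = [-0.0513 + 0.0394] / 0.2546 = -0.0467 which rounds to -0.05
d₂ = d₁ − σ√T = -0.0467 − 0.2546 = -0.3013 which rounds to -0.30
Pr(exercise) under Q = N(−d₂) = N(0.30) = 0.6179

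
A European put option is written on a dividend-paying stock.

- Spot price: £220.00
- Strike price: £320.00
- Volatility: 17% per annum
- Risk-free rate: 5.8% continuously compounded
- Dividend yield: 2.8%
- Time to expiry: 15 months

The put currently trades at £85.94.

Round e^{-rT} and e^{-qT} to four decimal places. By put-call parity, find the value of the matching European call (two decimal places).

exp(−qT) = exp(−0.028·1.25) = 0.9656;  exp(−rT) = exp(−0.058·1.25) = 0.9301
Put-call parity: C − P = S·e^(−qT) − K·e^(−rT) = 220·0.9656 − 320·0.9301 = 212.4320 − 297.6320 = -85.2000
C = P + (C − P) = 85.94 + (-85.2000) = 0.7400

£0.74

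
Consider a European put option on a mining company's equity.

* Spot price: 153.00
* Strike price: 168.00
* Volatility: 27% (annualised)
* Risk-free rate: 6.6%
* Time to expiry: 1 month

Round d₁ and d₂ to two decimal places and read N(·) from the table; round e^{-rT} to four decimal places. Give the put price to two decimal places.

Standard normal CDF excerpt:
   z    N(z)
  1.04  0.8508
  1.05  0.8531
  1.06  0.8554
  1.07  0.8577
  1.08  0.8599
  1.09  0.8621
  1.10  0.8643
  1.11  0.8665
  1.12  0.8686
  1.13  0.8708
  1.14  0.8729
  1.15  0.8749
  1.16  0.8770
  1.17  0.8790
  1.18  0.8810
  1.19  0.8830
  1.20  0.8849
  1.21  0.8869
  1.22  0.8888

14.96

σ√T = 0.27 × 0.2887 = 0.0779
d₁ = [ln(153/168) + (0.066 + ½·0.27²)·0.08333] / (σ√T) = (-0.0935 + 0.0085) / 0.0779 = -1.0904 which rounds to -1.09
d₂ = -1.0904 − 0.0779 = -1.1683 which rounds to -1.17
exp(−rT) = exp(−0.066·0.08333) = 0.9945
N(−d₂) = N(1.17) = 0.8790;  N(−d₁) = N(1.09) = 0.8621
P = 168·0.9945·0.8790 − 153·0.8621 = 146.8598 − 131.9013 = 14.9585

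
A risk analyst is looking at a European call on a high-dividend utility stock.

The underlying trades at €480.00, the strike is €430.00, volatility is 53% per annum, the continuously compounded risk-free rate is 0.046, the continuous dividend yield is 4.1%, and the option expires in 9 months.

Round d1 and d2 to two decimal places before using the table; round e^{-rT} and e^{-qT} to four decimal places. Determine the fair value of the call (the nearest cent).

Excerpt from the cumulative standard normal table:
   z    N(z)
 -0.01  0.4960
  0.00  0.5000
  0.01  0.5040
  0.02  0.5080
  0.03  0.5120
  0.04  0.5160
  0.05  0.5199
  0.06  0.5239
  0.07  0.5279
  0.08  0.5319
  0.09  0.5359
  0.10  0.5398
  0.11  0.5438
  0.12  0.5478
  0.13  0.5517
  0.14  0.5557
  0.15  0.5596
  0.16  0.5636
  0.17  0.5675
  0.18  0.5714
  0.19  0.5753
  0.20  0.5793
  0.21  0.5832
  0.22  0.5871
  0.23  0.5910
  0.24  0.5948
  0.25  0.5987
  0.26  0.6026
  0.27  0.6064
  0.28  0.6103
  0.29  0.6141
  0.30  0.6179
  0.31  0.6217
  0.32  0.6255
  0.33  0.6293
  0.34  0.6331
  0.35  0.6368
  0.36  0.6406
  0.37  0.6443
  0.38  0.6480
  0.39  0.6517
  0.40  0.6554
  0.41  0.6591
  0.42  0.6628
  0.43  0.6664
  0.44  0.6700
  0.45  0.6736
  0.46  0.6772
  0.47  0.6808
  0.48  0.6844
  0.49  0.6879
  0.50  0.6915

σ√T = 0.53 × 0.8660 = 0.4590
d₁ = [ln(480/430) + (0.046 − 0.041 + 0.53²/2)·0.75] / 0.4590 = [0.1100 + 0.1091] / 0.4590 = 0.4773 ≈ 0.48
d₂ = d₁ − σ√T = 0.4773 − 0.4590 = 0.0183 ≈ 0.02
e^(−qT) = e^(−0.041·0.75) = 0.9697;  e^(−rT) = e^(−0.046·0.75) = 0.9661
N(d₁) = N(0.48) = 0.6844;  N(d₂) = N(0.02) = 0.5080
C = 480·0.9697·0.6844 − 430·0.9661·0.5080 = 318.5581 − 211.0349 = 107.5232

€107.52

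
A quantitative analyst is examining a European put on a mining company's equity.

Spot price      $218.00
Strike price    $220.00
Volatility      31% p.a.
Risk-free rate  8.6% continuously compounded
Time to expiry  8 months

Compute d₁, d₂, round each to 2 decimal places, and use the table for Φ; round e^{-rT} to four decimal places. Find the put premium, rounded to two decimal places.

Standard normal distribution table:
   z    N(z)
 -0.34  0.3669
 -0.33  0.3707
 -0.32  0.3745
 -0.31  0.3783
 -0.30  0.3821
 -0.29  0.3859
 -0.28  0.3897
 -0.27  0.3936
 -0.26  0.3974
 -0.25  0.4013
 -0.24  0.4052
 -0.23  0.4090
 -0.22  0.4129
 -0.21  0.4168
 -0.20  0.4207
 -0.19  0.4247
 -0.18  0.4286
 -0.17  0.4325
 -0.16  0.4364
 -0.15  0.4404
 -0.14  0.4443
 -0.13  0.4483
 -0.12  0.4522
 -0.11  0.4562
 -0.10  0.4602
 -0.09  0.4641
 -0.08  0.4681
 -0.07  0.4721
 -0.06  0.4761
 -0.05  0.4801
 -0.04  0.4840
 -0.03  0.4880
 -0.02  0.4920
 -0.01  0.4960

$17.27

σ√T = 0.31 × 0.8165 = 0.2531
d₁ = [ln(218/220) + (0.086 + 0.31²/2)·0.6667] / 0.2531 = [-0.0091 + 0.0894] / 0.2531 = 0.3170 ≈ 0.32
d₂ = d₁ − σ√T = 0.3170 − 0.2531 = 0.0639 ≈ 0.06
e^(−rT) = e^(−0.086·0.6667) = 0.9443
N(−d₂) = N(-0.06) = 0.4761;  N(−d₁) = N(-0.32) = 0.3745
P = 220·0.9443·0.4761 − 218·0.3745 = 98.9079 − 81.6410 = 17.2669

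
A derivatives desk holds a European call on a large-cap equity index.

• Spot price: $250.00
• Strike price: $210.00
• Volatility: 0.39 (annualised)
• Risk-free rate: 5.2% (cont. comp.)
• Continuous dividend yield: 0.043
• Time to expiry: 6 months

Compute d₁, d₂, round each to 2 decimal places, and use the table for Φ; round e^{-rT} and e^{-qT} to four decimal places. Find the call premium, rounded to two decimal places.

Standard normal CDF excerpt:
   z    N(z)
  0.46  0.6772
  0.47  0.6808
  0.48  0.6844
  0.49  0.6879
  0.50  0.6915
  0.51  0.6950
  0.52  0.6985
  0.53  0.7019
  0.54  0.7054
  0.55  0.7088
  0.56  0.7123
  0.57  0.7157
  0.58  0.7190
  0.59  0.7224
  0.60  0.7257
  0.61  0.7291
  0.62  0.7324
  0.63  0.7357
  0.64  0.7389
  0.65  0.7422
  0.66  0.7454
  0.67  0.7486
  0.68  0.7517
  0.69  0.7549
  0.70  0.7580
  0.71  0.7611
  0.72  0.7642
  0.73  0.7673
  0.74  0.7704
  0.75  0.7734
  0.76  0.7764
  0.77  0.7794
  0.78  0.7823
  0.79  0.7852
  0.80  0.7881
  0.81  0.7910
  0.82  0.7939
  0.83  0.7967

σ√T = 0.39·√0.5 = 0.2758
d₁ = [ln(250/210) + (0.052 − 0.043 + 0.39²/2)·0.5] / 0.2758 = [0.1744 + 0.0425] / 0.2758 = 0.7864 ⇒ 0.79
d₂ = d₁ − σ√T = 0.7864 − 0.2758 = 0.5107 ⇒ 0.51
e^(−qT) = e^(−0.043·0.5) = 0.9787;  e^(−rT) = e^(−0.052·0.5) = 0.9743
C = 250·0.9787·N(0.79) − 210·0.9743·N(0.51) = 250·0.9787·0.7852 − 210·0.9743·0.6950 = 192.1188 − 142.1991 = 49.9197

$49.92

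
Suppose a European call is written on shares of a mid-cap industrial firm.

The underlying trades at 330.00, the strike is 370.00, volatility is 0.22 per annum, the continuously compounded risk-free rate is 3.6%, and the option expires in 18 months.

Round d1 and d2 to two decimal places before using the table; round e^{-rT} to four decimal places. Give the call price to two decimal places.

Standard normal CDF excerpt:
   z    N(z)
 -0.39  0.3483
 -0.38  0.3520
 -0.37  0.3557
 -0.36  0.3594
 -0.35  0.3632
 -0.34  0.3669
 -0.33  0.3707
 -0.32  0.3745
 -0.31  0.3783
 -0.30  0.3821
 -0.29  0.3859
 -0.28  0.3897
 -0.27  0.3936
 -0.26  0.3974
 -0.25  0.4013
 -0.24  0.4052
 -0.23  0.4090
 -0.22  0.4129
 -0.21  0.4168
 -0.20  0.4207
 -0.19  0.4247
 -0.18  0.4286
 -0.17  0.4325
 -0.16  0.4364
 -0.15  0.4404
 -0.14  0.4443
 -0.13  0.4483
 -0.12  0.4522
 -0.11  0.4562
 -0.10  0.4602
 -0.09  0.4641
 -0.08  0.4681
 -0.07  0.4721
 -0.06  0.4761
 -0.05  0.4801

27.17

T = 1.5;  σ√T = 0.2694
d₁ = [ln(330/370) + (0.036 + ½·0.22²)·1.5] / (σ√T) = (-0.1144 + 0.0903) / 0.2694 = -0.0895 ≈ -0.09
d₂ = -0.0895 − 0.2694 = -0.3589 ≈ -0.36
e^(−rT) = e^(−0.036·1.5) = 0.9474
N(d₁) = N(-0.09) = 0.4641;  N(d₂) = N(-0.36) = 0.3594
C = 330·0.4641 − 370·0.9474·0.3594 = 153.1530 − 125.9834 = 27.1696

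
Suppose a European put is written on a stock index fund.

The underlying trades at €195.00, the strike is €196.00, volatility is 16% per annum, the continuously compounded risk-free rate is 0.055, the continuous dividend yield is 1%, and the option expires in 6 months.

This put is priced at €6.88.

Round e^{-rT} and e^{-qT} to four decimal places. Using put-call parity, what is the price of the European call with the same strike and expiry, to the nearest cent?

e^(−qT) = e^(−0.01·0.5) = 0.9950;  e^(−rT) = e^(−0.055·0.5) = 0.9729
Put-call parity: C − P = S·e^(−qT) − K·e^(−rT) = 195·0.9950 − 196·0.9729 = 194.0250 − 190.6884 = 3.3366
C = P + (C − P) = 6.88 + (3.3366) = 10.2166

€10.22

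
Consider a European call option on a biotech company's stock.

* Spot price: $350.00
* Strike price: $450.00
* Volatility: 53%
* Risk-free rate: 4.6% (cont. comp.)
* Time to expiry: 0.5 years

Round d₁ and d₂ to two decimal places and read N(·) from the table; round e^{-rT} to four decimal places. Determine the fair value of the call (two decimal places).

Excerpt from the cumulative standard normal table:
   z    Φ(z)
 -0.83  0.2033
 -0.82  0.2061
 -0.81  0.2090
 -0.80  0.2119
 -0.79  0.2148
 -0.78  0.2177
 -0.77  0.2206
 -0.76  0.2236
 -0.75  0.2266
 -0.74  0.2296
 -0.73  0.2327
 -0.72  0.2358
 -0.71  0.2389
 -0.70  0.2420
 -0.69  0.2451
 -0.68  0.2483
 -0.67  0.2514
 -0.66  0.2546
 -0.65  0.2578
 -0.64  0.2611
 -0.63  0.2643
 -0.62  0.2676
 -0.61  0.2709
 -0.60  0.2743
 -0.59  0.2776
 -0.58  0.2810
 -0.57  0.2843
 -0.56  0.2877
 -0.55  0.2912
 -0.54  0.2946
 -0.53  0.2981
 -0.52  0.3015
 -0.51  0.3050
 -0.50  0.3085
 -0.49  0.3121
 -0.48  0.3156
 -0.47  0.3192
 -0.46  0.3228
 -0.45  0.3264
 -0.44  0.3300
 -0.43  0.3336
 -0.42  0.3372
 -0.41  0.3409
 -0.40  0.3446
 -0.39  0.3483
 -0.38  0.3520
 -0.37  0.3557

σ√T = 0.53 × 0.7071 = 0.3748
d₁ = [ln(350/450) + (0.046 + ½·0.53²)·0.5] / (σ√T) = (-0.2513 + 0.0932) / 0.3748 = -0.4218 which rounds to -0.42
d₂ = -0.4218 − 0.3748 = -0.7966 which rounds to -0.80
e^(−rT) = e^(−0.046·0.5) = 0.9773
C = 350·N(-0.42) − 450·0.9773·N(-0.80) = 350·0.3372 − 450·0.9773·0.2119 = 118.0200 − 93.1904 = 24.8296

$24.83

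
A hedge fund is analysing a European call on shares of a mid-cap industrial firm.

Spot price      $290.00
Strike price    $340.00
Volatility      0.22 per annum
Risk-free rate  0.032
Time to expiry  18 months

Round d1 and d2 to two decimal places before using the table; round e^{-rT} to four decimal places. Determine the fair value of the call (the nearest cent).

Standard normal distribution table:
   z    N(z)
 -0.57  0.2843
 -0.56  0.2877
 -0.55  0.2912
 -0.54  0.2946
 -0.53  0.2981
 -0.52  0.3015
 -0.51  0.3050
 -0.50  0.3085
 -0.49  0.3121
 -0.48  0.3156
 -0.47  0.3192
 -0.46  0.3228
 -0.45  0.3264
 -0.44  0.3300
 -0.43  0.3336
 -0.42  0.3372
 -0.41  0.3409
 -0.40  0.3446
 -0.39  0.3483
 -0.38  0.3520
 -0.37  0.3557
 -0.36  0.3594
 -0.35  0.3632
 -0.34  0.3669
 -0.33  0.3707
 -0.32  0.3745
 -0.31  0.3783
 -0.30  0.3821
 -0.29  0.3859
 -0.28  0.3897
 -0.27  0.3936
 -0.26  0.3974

$18.65

σ√T = 0.22·√1.5 = 0.2694
d₁ = [ln(290/340) + (0.032 + 0.22²/2)·1.5] / 0.2694 = [-0.1591 + 0.0843] / 0.2694 = -0.2775 which rounds to -0.28
d₂ = d₁ − σ√T = -0.2775 − 0.2694 = -0.5469 which rounds to -0.55
e^(−rT) = e^(−0.032·1.5) = 0.9531
N(d₁) = N(-0.28) = 0.3897;  N(d₂) = N(-0.55) = 0.2912
C = 290·0.3897 − 340·0.9531·0.2912 = 113.0130 − 94.3645 = 18.6485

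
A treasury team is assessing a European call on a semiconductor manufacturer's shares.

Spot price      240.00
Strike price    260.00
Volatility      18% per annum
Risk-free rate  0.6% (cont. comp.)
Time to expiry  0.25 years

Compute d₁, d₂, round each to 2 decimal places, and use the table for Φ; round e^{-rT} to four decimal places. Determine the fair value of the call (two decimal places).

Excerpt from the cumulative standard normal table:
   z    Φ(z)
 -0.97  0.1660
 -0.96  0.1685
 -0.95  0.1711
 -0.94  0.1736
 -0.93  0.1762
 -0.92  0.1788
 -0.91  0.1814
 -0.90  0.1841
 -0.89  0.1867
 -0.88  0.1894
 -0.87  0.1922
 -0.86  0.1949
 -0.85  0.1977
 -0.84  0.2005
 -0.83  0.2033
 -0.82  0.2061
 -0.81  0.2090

2.37

T = 0.25;  σ√T = 0.0900
d₁ = [ln(240/260) + (0.006 + 0.18²/2)·0.25] / 0.0900 = [-0.0800 + 0.0055] / 0.0900 = -0.8277 ⇒ -0.83
d₂ = d₁ − σ√T = -0.8277 − 0.0900 = -0.9177 ⇒ -0.92
e^(−rT) = e^(−0.006·0.25) = 0.9985
N(d₁) = N(-0.83) = 0.2033;  N(d₂) = N(-0.92) = 0.1788
C = 240·0.2033 − 260·0.9985·0.1788 = 48.7920 − 46.4183 = 2.3737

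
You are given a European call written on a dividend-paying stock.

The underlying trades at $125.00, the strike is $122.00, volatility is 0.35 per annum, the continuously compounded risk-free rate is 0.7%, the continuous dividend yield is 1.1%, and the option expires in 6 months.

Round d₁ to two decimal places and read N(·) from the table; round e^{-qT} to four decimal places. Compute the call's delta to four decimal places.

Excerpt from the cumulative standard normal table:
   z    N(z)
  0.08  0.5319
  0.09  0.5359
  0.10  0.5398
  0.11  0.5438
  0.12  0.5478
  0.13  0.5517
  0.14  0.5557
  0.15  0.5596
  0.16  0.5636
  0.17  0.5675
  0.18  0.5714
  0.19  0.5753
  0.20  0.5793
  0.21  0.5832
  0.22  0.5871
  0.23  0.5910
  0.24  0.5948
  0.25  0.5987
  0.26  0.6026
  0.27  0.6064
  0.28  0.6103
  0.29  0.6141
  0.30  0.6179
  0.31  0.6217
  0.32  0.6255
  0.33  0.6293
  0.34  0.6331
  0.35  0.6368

0.5800

T = 0.5;  σ√T = 0.2475
d₁ = [ln(125/122) + (0.007 − 0.011 + ½·0.35²)·0.5] / (σ√T) = (0.0243 + 0.0286) / 0.2475 = 0.2138 ⇒ 0.21
N(d₁) = N(0.21) = 0.5832
Δ_call = exp(−qT)·N(d₁) = 0.9945·0.5832 = 0.5800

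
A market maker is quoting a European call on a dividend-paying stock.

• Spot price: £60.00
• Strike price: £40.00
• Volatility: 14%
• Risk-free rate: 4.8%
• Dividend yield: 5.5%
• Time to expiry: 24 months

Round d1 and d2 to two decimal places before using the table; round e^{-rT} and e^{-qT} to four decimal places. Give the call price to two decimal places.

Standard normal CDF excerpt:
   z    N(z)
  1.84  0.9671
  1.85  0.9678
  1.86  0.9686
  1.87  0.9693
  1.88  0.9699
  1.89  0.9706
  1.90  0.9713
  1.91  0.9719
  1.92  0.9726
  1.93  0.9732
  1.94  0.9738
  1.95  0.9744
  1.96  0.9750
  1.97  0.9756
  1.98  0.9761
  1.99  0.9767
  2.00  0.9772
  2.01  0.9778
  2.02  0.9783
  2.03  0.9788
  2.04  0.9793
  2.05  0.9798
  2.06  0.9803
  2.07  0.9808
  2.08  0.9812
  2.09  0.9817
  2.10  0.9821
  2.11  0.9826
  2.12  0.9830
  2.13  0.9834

£17.49

σ√T = 0.14 × 1.4142 = 0.1980
d₁ = [ln(60/40) + (0.048 − 0.055 + 0.14²/2)·2] / 0.1980 = [0.4055 + 0.0056] / 0.1980 = 2.0762 ≈ 2.08
d₂ = d₁ − σ√T = 2.0762 − 0.1980 = 1.8782 ≈ 1.88
e^(−qT) = e^(−0.055·2) = 0.8958;  e^(−rT) = e^(−0.048·2) = 0.9085
N(d₁) = N(2.08) = 0.9812;  N(d₂) = N(1.88) = 0.9699
C = 60·0.8958·0.9812 − 40·0.9085·0.9699 = 52.7375 − 35.2462 = 17.4914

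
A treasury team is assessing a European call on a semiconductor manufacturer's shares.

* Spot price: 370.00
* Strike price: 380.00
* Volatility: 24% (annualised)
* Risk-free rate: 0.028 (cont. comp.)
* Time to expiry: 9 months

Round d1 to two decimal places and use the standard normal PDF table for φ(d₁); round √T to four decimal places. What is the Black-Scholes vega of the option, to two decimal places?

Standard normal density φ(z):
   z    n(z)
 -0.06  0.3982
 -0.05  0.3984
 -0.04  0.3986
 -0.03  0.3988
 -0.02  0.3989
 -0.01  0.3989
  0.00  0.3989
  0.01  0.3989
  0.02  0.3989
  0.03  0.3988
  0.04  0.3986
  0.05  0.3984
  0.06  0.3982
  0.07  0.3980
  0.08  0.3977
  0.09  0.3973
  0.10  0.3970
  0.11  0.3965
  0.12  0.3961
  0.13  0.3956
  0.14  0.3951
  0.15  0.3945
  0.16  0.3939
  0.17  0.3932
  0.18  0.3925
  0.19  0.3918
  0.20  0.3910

σ√T = 0.24·√0.75 = 0.2078
ln(S/K) + (r + σ²/2)T = ln(370/380) + (0.028 + 0.24²/2)·0.75 = -0.0267 + 0.0426 = 0.0159
d₁ = 0.0159 / 0.2078 = 0.0767 → 0.08
√T = √0.75 = 0.8660
φ(d₁) = φ(0.08) = 0.3977
vega = S·φ(d₁)·√T = 370·0.3977·0.8660 = 127.4310

127.43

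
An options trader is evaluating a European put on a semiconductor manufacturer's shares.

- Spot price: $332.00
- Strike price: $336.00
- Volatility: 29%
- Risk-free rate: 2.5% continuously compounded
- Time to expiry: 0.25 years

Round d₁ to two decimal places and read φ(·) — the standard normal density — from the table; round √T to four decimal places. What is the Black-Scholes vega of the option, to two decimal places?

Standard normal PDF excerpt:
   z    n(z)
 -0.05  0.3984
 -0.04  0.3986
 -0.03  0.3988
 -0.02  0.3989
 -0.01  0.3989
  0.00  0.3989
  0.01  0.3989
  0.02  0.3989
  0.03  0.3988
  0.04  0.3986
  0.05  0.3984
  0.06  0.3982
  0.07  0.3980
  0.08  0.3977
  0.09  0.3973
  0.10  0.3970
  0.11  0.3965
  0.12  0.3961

σ√T = 0.29·√0.25 = 0.1450
d₁ = [ln(332/336) + (0.025 + ½·0.29²)·0.25] / (σ√T) = (-0.0120 + 0.0168) / 0.1450 = 0.0330 ≈ 0.03
√T = √0.25 = 0.5000
φ(d₁) = φ(0.03) = 0.3988
vega = S·φ(d₁)·√T = 332·0.3988·0.5000 = 66.2008

66.20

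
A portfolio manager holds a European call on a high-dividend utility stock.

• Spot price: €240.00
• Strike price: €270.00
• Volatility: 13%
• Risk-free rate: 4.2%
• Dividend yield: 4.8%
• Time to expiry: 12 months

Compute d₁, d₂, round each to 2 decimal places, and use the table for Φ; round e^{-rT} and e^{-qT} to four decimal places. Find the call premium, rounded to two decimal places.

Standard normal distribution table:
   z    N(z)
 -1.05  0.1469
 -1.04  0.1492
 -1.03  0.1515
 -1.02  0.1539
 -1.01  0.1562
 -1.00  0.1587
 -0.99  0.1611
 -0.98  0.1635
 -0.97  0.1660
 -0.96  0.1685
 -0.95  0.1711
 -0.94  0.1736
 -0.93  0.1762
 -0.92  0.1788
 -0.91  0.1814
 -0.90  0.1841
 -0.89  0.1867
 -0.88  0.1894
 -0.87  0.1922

σ√T = 0.13 × 1.0000 = 0.1300
d₁ = [ln(240/270) + (0.042 − 0.048 + ½·0.13²)·1] / (σ√T) = (-0.1178 + 0.0025) / 0.1300 = -0.8872 ≈ -0.89
d₂ = -0.8872 − 0.1300 = -1.0172 ≈ -1.02
e^(−qT) = e^(−0.048·1) = 0.9531;  e^(−rT) = e^(−0.042·1) = 0.9589
C = 240·0.9531·N(-0.89) − 270·0.9589·N(-1.02) = 240·0.9531·0.1867 − 270·0.9589·0.1539 = 42.7065 − 39.8452 = 2.8613

€2.86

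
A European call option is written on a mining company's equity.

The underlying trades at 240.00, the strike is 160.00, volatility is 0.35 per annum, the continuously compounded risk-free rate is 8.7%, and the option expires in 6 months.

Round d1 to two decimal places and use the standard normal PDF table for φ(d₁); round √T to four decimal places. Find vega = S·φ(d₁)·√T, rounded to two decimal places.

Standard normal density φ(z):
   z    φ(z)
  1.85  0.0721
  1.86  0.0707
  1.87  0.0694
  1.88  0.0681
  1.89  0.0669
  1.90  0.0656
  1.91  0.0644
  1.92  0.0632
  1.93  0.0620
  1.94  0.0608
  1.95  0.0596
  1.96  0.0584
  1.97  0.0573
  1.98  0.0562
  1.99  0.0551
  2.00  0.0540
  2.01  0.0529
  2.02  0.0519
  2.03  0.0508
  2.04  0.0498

σ√T = 0.35·√0.5 = 0.2475
d₁ = [ln(240/160) + (0.087 + ½·0.35²)·0.5] / (σ√T) = (0.4055 + 0.0741) / 0.2475 = 1.9378 which rounds to 1.94
√T = √0.5 = 0.7071
φ(d₁) = φ(1.94) = 0.0608
vega = S·φ(d₁)·√T = 240·0.0608·0.7071 = 10.3180
(Vega is the same for a European call and put with the same parameters.)

10.32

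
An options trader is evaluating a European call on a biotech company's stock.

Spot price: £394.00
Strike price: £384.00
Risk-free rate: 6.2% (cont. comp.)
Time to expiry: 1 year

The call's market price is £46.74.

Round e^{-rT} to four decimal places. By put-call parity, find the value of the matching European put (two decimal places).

£13.66

exp(−rT) = exp(−0.062·1) = 0.9399
Put-call parity: C − P = S − K·e^(−rT) = 394 − 384·0.9399 = 394 − 360.9216 = 33.0784
P = C − (C − P) = 46.74 − (33.0784) = 13.6616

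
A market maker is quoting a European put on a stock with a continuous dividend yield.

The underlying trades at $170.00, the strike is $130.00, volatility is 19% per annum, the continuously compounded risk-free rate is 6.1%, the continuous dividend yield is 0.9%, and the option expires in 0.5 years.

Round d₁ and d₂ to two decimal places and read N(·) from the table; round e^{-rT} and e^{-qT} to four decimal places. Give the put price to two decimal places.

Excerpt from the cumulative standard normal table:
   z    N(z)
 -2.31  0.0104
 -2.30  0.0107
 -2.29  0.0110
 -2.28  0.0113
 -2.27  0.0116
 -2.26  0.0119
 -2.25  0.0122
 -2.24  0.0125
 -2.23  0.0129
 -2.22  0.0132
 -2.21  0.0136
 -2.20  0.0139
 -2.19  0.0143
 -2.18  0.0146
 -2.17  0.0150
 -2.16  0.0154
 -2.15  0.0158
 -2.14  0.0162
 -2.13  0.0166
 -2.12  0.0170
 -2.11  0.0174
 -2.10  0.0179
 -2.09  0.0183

T = 0.5;  σ√T = 0.1344
d₁ = [ln(170/130) + (0.061 − 0.009 + ½·0.19²)·0.5] / (σ√T) = (0.2683 + 0.0350) / 0.1344 = 2.2574 ⇒ 2.26
d₂ = 2.2574 − 0.1344 = 2.1231 ⇒ 2.12
e^(−qT) = e^(−0.009·0.5) = 0.9955;  e^(−rT) = e^(−0.061·0.5) = 0.9700
N(−d₂) = N(-2.12) = 0.0170;  N(−d₁) = N(-2.26) = 0.0119
P = 130·0.9700·0.0170 − 170·0.9955·0.0119 = 2.1437 − 2.0139 = 0.1298

$0.13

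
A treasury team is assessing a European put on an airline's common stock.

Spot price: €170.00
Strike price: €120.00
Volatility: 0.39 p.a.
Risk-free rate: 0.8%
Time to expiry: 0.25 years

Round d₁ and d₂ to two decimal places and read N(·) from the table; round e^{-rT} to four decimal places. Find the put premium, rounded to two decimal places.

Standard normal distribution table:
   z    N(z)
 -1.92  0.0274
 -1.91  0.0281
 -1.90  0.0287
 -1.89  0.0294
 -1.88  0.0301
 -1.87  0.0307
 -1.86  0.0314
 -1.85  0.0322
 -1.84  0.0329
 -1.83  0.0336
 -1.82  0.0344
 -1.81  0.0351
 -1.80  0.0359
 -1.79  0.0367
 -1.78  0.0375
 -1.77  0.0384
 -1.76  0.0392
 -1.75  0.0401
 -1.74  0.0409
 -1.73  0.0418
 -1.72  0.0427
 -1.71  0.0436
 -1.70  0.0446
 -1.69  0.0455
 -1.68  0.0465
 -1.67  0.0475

€0.34

T = 0.25;  σ√T = 0.1950
d₁ = [ln(170/120) + (0.008 + 0.39²/2)·0.25] / 0.1950 = [0.3483 + 0.0210] / 0.1950 = 1.8939 ≈ 1.89
d₂ = d₁ − σ√T = 1.8939 − 0.1950 = 1.6989 ≈ 1.70
exp(−rT) = exp(−0.008·0.25) = 0.9980
N(−d₂) = N(-1.70) = 0.0446;  N(−d₁) = N(-1.89) = 0.0294
P = 120·0.9980·0.0446 − 170·0.0294 = 5.3413 − 4.9980 = 0.3433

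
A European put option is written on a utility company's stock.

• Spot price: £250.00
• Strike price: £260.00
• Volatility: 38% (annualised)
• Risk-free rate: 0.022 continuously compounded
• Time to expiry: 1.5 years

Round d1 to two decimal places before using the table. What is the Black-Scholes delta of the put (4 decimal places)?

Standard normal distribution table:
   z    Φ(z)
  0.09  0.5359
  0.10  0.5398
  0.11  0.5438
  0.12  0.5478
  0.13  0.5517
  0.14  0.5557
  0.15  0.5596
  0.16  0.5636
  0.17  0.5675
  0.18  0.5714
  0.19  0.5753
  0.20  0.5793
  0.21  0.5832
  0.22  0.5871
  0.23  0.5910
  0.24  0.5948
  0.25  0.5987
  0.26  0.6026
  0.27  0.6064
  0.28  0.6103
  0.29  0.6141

σ√T = 0.38·√1.5 = 0.4654
d₁ = [ln(250/260) + (0.022 + ½·0.38²)·1.5] / (σ√T) = (-0.0392 + 0.1413) / 0.4654 = 0.2193 → 0.22
N(d₁) = N(0.22) = 0.5871
Δ_put = N(d₁) − 1 = 0.5871 − 1 = -0.4129

-0.4129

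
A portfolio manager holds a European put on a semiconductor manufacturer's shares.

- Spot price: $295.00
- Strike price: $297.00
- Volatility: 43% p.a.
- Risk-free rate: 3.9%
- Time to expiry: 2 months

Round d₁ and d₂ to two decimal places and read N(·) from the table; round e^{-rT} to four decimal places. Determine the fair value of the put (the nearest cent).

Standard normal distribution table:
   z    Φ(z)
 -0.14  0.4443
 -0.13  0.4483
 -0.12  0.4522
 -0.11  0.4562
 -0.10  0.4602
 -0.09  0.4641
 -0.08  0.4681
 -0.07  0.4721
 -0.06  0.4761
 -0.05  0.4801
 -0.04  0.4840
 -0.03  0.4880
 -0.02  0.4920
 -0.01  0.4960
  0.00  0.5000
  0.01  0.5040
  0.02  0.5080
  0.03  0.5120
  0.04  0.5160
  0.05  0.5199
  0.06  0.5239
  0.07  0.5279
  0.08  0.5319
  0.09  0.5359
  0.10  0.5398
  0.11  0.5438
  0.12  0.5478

σ√T = 0.43·√0.1667 = 0.1755
d₁ = [ln(295/297) + (0.039 + 0.43²/2)·0.1667] / 0.1755 = [-0.0068 + 0.0219] / 0.1755 = 0.0863 → 0.09
d₂ = d₁ − σ√T = 0.0863 − 0.1755 = -0.0892 → -0.09
e^(−rT) = e^(−0.039·0.1667) = 0.9935
N(−d₂) = N(0.09) = 0.5359;  N(−d₁) = N(-0.09) = 0.4641
P = 297·0.9935·0.5359 − 295·0.4641 = 158.1277 − 136.9095 = 21.2182

$21.22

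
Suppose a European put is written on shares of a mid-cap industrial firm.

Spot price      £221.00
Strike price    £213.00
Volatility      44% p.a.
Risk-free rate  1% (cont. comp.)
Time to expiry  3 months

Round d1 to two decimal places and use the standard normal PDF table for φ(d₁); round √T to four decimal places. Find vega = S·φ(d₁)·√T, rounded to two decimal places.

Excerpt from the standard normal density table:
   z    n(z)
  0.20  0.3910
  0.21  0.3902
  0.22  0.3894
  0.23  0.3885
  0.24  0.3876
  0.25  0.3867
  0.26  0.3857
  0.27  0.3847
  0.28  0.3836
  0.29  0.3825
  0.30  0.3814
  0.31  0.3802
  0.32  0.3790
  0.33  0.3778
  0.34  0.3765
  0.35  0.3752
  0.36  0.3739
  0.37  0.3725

σ√T = 0.44 × 0.5000 = 0.2200
d₁ = [ln(221/213) + (0.01 + 0.44²/2)·0.25] / 0.2200 = [0.0369 + 0.0267] / 0.2200 = 0.2890 ⇒ 0.29
√T = √0.25 = 0.5000
φ(d₁) = φ(0.29) = 0.3825
vega = S·φ(d₁)·√T = 221·0.3825·0.5000 = 42.2662
(The call has the same vega.)

42.27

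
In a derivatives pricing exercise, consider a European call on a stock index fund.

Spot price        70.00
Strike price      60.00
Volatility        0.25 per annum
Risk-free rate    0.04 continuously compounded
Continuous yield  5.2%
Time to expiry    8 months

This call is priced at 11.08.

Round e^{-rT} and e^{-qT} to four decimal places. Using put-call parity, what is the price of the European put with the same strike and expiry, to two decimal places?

1.89

e^(−qT) = e^(−0.052·0.6667) = 0.9659;  e^(−rT) = e^(−0.04·0.6667) = 0.9737
Put-call parity: C − P = S·e^(−qT) − K·e^(−rT) = 70·0.9659 − 60·0.9737 = 67.6130 − 58.4220 = 9.1910
P = C − (C − P) = 11.08 − (9.1910) = 1.8890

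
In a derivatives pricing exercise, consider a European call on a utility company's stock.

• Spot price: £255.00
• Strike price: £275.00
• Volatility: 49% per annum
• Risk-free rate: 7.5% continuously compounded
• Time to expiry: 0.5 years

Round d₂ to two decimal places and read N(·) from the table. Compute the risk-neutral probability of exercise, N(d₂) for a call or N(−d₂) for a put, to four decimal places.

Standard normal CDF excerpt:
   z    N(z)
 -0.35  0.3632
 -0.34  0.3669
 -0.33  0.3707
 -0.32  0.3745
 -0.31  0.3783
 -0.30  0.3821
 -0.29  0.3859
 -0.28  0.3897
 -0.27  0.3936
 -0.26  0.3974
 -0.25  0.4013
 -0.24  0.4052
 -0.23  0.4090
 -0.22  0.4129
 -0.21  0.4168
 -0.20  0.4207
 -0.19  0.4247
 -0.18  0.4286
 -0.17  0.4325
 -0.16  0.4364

σ√T = 0.49·√0.5 = 0.3465
ln(S/K) + (r + σ²/2)T = ln(255/275) + (0.075 + 0.49²/2)·0.5 = -0.0755 + 0.0975 = 0.0220
d₁ = 0.0220 / 0.3465 = 0.0635 ≈ 0.06
d₂ = d₁ − σ√T = 0.0635 − 0.3465 = -0.2829 ≈ -0.28
Risk-neutral Pr[S_T > K] = N(d₂) = N(-0.28) = 0.3897

0.3897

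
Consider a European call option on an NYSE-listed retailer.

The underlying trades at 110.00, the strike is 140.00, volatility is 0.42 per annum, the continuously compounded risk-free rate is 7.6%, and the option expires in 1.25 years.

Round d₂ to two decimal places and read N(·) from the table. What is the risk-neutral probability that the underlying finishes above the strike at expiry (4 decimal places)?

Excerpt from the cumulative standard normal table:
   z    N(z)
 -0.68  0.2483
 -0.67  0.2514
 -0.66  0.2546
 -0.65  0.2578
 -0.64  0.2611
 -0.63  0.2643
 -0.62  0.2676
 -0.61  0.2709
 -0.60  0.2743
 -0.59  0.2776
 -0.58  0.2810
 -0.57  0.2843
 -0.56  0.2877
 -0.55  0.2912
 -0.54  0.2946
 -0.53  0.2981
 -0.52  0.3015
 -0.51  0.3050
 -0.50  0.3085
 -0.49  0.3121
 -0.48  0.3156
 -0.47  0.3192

0.2912

σ√T = 0.42 × 1.1180 = 0.4696
ln(S/K) + (r + σ²/2)T = ln(110/140) + (0.076 + 0.42²/2)·1.25 = -0.2412 + 0.2052 = -0.0359
d₁ = -0.0359 / 0.4696 = -0.0765 which rounds to -0.08
d₂ = d₁ − σ√T = -0.0765 − 0.4696 = -0.5461 which rounds to -0.55
Pr(exercise) under Q = N(d₂) = 0.2912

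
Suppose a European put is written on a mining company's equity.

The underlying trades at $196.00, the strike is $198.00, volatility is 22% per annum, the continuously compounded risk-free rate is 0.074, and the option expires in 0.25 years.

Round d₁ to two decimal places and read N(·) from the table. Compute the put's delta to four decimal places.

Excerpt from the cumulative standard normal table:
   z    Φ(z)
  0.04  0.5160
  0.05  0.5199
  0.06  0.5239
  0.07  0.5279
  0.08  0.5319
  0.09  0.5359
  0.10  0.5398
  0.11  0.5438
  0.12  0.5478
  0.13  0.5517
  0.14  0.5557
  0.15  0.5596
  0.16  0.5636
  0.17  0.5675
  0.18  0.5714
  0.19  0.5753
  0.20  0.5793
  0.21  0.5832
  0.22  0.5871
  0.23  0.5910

σ√T = 0.22 × 0.5000 = 0.1100
d₁ = [ln(196/198) + (0.074 + 0.22²/2)·0.25] / 0.1100 = [-0.0102 + 0.0245] / 0.1100 = 0.1309 ≈ 0.13
N(d₁) = N(0.13) = 0.5517
Δ_put = N(d₁) − 1 = 0.5517 − 1 = -0.4483

-0.4483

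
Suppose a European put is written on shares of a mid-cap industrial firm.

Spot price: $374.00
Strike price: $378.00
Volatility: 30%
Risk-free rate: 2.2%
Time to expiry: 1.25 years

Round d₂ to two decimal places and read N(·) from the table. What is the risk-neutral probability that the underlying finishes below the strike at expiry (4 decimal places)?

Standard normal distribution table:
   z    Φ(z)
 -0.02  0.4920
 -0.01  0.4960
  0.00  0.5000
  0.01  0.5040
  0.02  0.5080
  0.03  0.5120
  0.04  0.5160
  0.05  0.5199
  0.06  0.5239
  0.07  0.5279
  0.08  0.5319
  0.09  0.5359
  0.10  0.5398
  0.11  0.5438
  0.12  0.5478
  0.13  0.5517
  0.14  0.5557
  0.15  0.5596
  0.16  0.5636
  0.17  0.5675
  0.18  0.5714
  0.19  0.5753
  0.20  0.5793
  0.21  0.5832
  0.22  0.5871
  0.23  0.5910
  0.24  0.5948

0.5478

σ√T = 0.3·√1.25 = 0.3354
d₁ = [ln(374/378) + (0.022 + 0.3²/2)·1.25] / 0.3354 = [-0.0106 + 0.0838] / 0.3354 = 0.2180 → 0.22
d₂ = d₁ − σ√T = 0.2180 − 0.3354 = -0.1174 → -0.12
Pr(exercise) under Q = N(−d₂) = N(0.12) = 0.5478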